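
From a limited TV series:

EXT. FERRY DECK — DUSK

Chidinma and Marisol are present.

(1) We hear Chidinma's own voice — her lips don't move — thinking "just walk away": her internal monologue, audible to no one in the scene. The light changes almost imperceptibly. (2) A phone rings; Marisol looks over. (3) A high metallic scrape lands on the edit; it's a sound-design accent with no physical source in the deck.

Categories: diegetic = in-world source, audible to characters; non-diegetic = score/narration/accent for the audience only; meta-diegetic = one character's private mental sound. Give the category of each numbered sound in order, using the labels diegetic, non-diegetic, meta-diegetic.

meta-diegetic, diegetic, non-diegetic

(1) is meta-diegetic: Chidinma's thought-voice: a private mental sound no other character can hear.
(2) the sound comes from a phone physically present in the location → diegetic.
Sound (3): nothing in the scene produces it; it's an accent added for the audience, so non-diegetic.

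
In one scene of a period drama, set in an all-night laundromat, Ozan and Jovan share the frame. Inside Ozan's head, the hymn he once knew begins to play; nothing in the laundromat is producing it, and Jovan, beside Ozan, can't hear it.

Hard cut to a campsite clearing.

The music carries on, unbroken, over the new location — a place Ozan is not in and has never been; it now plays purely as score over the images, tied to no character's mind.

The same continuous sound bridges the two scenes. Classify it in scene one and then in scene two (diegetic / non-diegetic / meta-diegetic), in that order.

Scene one: the music exists only inside Ozan's mind; Jovan can't hear it → meta-diegetic.
Scene two: it's detached from Ozan entirely and plays over unrelated images with no in-world source — conventional underscore → non-diegetic.

meta-diegetic, non-diegetic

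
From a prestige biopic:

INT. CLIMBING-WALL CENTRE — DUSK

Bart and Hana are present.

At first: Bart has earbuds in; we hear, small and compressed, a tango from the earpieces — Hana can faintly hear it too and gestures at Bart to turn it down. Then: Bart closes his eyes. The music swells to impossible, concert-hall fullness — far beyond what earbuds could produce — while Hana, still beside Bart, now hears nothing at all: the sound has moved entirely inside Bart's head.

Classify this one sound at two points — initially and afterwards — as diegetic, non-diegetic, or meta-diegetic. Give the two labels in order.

diegetic, meta-diegetic

Initially: the earbuds are a physical source both characters can hear → diegetic.
Afterwards: the music now exists only as Bart's subjective experience; Hana can no longer hear it → meta-diegetic.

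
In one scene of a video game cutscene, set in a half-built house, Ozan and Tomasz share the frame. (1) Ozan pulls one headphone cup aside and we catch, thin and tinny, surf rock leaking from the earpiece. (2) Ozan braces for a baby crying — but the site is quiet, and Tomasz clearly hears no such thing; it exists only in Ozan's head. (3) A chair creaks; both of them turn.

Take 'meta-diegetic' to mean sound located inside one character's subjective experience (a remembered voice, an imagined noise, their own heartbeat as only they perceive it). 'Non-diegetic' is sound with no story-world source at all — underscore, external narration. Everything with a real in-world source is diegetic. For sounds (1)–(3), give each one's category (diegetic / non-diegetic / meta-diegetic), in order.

diegetic, meta-diegetic, diegetic

(1) is diegetic: the earpiece is a real device on Ozan's head — source music.
Sound (2): the sound is imagined by Ozan; nothing in the story world is producing it and Tomasz can't hear it, so meta-diegetic.
(3) is diegetic: the sound comes from a chair physically present in the location.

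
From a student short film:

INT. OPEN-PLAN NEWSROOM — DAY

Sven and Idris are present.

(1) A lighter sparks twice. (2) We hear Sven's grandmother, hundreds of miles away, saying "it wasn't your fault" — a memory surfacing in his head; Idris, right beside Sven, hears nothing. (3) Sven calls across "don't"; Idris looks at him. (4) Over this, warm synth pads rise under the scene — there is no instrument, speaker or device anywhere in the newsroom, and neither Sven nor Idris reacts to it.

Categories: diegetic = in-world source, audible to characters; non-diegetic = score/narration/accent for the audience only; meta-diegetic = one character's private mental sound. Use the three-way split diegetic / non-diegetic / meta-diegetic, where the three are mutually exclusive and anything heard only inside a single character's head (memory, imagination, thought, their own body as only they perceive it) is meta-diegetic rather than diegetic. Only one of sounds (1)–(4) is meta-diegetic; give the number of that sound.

(1) an in-world source (a lighter); characters could hear it → diegetic.
Sound (2): the voice is a memory playing only inside Sven's mind; Idris can't hear it, so meta-diegetic.
(3) Sven is a character speaking aloud in the scene → diegetic.
Sound (4): score with no on-screen or off-screen source; it exists for the audience alone, so non-diegetic.
Only (2) is meta-diegetic.

2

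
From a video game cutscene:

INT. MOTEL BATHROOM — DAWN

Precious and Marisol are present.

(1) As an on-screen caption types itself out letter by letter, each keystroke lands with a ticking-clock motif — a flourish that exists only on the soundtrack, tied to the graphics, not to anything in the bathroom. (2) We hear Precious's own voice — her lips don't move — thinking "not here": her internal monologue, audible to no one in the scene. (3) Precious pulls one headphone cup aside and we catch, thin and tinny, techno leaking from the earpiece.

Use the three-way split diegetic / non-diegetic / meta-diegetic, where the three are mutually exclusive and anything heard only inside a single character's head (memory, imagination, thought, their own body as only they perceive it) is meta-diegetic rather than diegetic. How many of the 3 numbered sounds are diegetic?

1

(1) is non-diegetic: it accompanies on-screen graphics, not anything inside the story world.
Sound (2): Precious's thought-voice: a private mental sound no other character can hear, so meta-diegetic.
(3) the earpiece is a real device on Precious's head — source music → diegetic.
Diegetic: (3) — that's 1.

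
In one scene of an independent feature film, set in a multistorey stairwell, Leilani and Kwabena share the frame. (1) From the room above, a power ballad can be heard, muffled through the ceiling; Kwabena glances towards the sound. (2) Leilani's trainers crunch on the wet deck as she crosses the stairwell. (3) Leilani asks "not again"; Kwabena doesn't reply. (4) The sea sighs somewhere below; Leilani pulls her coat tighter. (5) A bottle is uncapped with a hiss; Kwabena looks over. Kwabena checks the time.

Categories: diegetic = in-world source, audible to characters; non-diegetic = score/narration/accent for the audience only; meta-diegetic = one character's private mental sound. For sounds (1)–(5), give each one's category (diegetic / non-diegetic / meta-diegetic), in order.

(1) the music has an off-screen but real-world source and a character hears it → diegetic.
Sound (2): a character's body making contact with the set — an in-world sound, so diegetic.
(3) is diegetic: spoken by a character present in the story world.
(4) it's the actual ambient sound of the location → diegetic.
(5) the sound comes from a bottle physically present in the location → diegetic.

diegetic, diegetic, diegetic, diegetic, diegetic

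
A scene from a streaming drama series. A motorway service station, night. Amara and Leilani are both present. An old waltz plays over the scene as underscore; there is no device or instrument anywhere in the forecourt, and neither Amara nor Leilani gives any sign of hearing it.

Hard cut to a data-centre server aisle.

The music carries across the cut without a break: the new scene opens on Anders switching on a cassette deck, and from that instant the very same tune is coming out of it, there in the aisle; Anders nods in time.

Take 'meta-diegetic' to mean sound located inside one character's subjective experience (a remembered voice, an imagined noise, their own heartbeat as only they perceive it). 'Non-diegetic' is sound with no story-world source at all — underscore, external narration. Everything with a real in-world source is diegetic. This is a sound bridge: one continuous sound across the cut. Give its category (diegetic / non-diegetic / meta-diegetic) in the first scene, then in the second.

Scene one: there's no in-world source anywhere and no character hears it — underscore for the audience only → non-diegetic.
Scene two: once Anders turns on a cassette deck, the music has a real source in the story world and Anders reacts to it → diegetic.

non-diegetic, diegetic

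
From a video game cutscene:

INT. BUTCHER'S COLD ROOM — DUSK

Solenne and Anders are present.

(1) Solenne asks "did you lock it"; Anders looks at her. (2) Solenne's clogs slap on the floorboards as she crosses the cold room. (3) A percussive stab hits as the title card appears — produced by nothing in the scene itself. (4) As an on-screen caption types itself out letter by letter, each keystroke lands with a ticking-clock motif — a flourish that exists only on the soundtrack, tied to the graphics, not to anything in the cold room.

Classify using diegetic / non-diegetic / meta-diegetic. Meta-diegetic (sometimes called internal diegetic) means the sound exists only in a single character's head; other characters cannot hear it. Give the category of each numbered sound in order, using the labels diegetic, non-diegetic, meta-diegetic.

(1) spoken by a character present in the story world → diegetic.
Sound (2): Solenne's footsteps are produced in the story world, so diegetic.
(3) an editorial stinger — it belongs to the cut, not the story world → non-diegetic.
(4) is non-diegetic: it accompanies on-screen graphics, not anything inside the story world.

diegetic, diegetic, non-diegetic, non-diegetic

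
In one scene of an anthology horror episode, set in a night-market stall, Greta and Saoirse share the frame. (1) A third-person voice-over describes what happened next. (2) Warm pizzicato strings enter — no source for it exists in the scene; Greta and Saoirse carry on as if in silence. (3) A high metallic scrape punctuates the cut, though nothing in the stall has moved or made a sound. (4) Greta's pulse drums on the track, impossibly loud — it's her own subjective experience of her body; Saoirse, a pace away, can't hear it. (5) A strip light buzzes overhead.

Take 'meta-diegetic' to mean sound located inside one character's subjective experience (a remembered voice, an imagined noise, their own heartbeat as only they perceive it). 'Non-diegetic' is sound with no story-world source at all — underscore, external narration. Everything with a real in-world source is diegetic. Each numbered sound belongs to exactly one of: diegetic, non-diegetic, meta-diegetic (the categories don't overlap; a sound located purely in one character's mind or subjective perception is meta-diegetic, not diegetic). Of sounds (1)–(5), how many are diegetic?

(1) is non-diegetic: the narrator exists outside the story world, addressing only the audience.
Sound (2): it has no source in the story world and no character can hear it — it's underscore, so non-diegetic.
Sound (3): an editorial stinger — it belongs to the cut, not the story world, so non-diegetic.
Sound (4): point-of-audition from inside Greta's body; not a sound in the room, so meta-diegetic.
(5) a strip light is part of the location's real environment → diegetic.
So 1 of the 5 is diegetic: (5).

1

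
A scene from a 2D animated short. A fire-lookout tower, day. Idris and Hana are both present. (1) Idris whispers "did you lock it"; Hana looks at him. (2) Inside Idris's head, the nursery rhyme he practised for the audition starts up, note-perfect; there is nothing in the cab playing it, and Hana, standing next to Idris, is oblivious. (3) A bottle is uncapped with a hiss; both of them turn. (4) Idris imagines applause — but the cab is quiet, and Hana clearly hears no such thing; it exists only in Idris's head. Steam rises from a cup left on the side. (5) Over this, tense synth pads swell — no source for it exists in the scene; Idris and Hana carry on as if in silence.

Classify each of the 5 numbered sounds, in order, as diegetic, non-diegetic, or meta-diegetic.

diegetic, meta-diegetic, diegetic, meta-diegetic, non-diegetic

Sound (1): spoken by a character present in the story world, so diegetic.
Sound (2): the music is a memory playing inside Idris's mind alone; no real-world source, Hana can't hear it, so meta-diegetic.
(3) is diegetic: the sound comes from a bottle physically present in the location.
(4) the sound is imagined by Idris; nothing in the story world is producing it and Hana can't hear it → meta-diegetic.
(5) is non-diegetic: nothing in the cab produces it and the characters don't hear it — pure soundtrack.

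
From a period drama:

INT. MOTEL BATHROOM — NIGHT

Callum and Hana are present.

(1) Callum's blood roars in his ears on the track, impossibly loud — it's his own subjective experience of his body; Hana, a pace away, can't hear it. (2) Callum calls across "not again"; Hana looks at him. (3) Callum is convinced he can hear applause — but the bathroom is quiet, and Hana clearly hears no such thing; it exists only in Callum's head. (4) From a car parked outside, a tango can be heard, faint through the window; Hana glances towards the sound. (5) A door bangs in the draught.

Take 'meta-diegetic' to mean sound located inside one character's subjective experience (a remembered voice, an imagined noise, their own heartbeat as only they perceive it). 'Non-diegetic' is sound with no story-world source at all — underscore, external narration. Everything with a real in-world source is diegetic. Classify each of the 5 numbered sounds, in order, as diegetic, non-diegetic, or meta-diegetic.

meta-diegetic, diegetic, meta-diegetic, diegetic, diegetic

Sound (1): point-of-audition from inside Callum's body; not a sound in the room, so meta-diegetic.
(2) is diegetic: spoken by a character present in the story world.
(3) Callum alone 'hears' it — an imagined sound, not present in the space → meta-diegetic.
(4) the music has an off-screen but real-world source and a character hears it → diegetic.
(5) a door is a real object/event in the scene's world → diegetic.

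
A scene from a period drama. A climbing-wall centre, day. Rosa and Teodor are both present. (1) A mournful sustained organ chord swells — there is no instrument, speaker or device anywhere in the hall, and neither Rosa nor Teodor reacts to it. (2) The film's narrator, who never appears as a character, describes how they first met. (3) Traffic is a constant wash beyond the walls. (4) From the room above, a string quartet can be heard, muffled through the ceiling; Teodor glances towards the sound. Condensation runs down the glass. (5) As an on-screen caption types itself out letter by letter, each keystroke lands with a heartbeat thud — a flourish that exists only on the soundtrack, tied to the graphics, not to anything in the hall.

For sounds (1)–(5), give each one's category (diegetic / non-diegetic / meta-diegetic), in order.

Sound (1): nothing in the hall produces it and the characters don't hear it — pure soundtrack, so non-diegetic.
(2) external voice-over — not a character, not heard by anyone in the scene → non-diegetic.
Sound (3): ambient/room sound belonging to the story's physical space, so diegetic.
(4) is diegetic: it's coming from the room above — a location within the story world — and Teodor reacts.
(5) is non-diegetic: sound married to a title/caption — outside the diegesis by definition.

non-diegetic, non-diegetic, diegetic, diegetic, non-diegetic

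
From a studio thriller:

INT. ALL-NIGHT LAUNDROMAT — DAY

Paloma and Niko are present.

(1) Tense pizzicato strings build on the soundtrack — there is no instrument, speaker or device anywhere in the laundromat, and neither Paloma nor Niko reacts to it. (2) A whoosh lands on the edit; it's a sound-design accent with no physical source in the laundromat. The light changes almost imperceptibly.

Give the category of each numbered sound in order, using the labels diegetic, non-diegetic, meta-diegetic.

Sound (1): score with no on-screen or off-screen source; it exists for the audience alone, so non-diegetic.
Sound (2): it's a sound-design accent with no in-world source; no one in the scene can hear it, so non-diegetic.

non-diegetic, non-diegetic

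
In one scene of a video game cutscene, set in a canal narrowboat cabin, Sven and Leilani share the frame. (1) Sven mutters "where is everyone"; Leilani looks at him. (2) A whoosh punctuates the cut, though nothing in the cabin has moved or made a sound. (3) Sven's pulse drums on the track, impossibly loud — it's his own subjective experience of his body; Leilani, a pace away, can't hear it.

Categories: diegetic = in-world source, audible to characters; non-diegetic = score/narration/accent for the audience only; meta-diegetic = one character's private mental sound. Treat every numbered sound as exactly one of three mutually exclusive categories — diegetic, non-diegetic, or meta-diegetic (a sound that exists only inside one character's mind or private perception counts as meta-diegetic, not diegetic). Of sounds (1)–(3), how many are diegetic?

Sound (1): on-screen dialogue — Sven speaks and Leilani is there to hear, so diegetic.
(2) is non-diegetic: it's a sound-design accent with no in-world source; no one in the scene can hear it.
Sound (3): it's Sven's internal bodily sensation rendered as sound; only Sven 'hears' it, so meta-diegetic.
So 1 of the 3 is diegetic: (1).

1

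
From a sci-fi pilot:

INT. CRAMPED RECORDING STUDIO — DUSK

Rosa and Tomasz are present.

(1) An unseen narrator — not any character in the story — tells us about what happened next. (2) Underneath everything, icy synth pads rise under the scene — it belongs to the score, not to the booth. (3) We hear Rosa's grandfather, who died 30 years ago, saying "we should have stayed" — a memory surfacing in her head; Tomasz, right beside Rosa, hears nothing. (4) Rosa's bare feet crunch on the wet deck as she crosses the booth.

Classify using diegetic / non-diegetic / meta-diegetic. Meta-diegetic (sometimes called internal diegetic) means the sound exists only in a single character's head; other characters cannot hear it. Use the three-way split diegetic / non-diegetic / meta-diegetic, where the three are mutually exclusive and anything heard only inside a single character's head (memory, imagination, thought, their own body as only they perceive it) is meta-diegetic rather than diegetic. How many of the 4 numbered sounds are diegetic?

1

Sound (1): commentary laid over the scene from outside the fiction, so non-diegetic.
Sound (2): it has no source in the story world and no character can hear it — it's underscore, so non-diegetic.
Sound (3): the voice is a memory playing only inside Rosa's mind; Tomasz can't hear it, so meta-diegetic.
Sound (4): it's the physical sound of Rosa moving in the space, so diegetic.
Diegetic: (4) — that's 1.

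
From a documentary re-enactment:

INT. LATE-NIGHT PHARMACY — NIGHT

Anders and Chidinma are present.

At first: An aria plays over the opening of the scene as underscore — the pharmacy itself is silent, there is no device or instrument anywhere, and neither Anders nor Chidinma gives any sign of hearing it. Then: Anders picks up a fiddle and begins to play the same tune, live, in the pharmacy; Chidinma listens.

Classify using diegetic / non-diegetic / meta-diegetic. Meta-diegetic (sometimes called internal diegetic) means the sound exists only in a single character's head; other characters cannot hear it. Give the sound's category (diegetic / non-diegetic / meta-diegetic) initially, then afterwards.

non-diegetic, diegetic

Initially: no in-world source exists and no character can hear it — underscore → non-diegetic.
Afterwards: a fiddle is now a real source in the story world and the characters hear it → diegetic.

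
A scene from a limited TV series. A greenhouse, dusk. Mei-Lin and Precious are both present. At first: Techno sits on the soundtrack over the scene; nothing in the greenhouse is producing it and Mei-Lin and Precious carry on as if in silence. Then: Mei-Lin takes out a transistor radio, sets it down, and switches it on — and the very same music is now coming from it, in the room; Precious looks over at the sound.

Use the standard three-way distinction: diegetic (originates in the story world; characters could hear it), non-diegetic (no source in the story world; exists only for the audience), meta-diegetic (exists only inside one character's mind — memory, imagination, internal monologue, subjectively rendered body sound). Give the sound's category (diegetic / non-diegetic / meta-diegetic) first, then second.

First: no in-world source exists and no character can hear it — underscore → non-diegetic.
Second: a transistor radio is now a real source in the story world and the characters hear it → diegetic.

non-diegetic, diegetic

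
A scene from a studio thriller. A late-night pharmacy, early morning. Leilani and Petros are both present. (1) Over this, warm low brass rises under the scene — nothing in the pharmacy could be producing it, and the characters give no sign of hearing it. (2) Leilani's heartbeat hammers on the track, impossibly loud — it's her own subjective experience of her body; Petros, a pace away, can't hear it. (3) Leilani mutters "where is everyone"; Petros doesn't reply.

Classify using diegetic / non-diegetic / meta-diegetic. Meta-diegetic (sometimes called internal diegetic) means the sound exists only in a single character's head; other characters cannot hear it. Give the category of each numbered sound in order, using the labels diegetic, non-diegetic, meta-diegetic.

non-diegetic, meta-diegetic, diegetic

(1) is non-diegetic: it has no source in the story world and no character can hear it — it's underscore.
(2) it's Leilani's internal bodily sensation rendered as sound; only Leilani 'hears' it → meta-diegetic.
(3) Leilani is a character speaking aloud in the scene → diegetic.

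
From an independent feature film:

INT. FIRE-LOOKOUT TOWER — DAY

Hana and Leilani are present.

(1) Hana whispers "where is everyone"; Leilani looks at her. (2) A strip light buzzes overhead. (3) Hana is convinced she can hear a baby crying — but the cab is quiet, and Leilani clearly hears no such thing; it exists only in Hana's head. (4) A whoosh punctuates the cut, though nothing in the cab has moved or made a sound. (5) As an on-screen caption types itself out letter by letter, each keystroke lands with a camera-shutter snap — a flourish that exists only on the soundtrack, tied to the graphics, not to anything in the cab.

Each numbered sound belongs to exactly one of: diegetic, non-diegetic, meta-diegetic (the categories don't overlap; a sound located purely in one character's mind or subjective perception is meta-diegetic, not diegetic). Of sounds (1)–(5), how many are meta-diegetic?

1

(1) is diegetic: spoken by a character present in the story world.
(2) is diegetic: it's the actual ambient sound of the location.
Sound (3): the sound is imagined by Hana; nothing in the story world is producing it and Leilani can't hear it, so meta-diegetic.
(4) nothing in the scene produces it; it's an accent added for the audience → non-diegetic.
(5) the caption isn't part of the story world, so neither is the sound tied to it → non-diegetic.
Meta-diegetic: (3) — that's 1.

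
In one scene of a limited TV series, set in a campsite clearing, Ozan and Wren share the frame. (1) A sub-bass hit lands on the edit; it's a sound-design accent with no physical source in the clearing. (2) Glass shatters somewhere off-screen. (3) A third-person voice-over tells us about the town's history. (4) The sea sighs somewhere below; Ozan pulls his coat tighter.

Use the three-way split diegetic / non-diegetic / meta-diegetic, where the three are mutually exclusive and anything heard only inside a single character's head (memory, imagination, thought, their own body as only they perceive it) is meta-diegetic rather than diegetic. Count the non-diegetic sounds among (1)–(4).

2

(1) is non-diegetic: an editorial stinger — it belongs to the cut, not the story world.
(2) is diegetic: the sound comes from glass physically present in the location.
Sound (3): external voice-over — not a character, not heard by anyone in the scene, so non-diegetic.
(4) is diegetic: ambient/room sound belonging to the story's physical space.
Non-diegetic: (1), (3) — that's 2.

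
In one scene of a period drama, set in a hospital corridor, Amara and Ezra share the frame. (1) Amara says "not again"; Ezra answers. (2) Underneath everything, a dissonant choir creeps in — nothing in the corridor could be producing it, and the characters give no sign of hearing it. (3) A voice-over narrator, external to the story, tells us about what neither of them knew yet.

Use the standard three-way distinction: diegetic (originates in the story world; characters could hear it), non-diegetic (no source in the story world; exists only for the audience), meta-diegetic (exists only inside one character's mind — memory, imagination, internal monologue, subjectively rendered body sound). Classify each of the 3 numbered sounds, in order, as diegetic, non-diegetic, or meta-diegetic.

diegetic, non-diegetic, non-diegetic

(1) on-screen dialogue — Amara speaks and Ezra is there to hear → diegetic.
(2) score with no on-screen or off-screen source; it exists for the audience alone → non-diegetic.
(3) is non-diegetic: commentary laid over the scene from outside the fiction.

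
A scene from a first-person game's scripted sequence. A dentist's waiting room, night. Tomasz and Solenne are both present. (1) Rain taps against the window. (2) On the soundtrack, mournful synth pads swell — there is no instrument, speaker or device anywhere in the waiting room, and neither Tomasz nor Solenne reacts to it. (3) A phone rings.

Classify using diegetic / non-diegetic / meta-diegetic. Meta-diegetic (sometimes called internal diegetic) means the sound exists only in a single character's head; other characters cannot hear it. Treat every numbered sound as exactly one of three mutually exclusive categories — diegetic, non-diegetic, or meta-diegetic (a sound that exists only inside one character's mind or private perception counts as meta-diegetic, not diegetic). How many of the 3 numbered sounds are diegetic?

Sound (1): ambient/room sound belonging to the story's physical space, so diegetic.
(2) is non-diegetic: score with no on-screen or off-screen source; it exists for the audience alone.
(3) the sound comes from a phone physically present in the location → diegetic.
So 2 of the 3 are diegetic: (1), (3).

2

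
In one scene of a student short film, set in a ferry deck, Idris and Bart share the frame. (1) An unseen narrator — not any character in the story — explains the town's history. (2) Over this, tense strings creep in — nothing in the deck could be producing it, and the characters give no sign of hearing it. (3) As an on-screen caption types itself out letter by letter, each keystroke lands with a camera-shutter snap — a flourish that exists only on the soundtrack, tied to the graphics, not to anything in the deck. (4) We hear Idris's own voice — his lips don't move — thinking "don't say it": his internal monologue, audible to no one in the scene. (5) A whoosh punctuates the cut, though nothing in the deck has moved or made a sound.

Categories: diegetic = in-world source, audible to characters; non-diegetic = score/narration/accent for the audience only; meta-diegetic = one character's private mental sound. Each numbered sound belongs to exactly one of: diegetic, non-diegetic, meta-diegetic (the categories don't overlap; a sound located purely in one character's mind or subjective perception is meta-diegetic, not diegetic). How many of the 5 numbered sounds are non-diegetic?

4

Sound (1): external voice-over — not a character, not heard by anyone in the scene, so non-diegetic.
(2) is non-diegetic: nothing in the deck produces it and the characters don't hear it — pure soundtrack.
Sound (3): it accompanies on-screen graphics, not anything inside the story world, so non-diegetic.
Sound (4): internal monologue — inside Idris's mind, not spoken into the scene, so meta-diegetic.
Sound (5): an editorial stinger — it belongs to the cut, not the story world, so non-diegetic.
So 4 of the 5 are non-diegetic: (1), (2), (3), (5).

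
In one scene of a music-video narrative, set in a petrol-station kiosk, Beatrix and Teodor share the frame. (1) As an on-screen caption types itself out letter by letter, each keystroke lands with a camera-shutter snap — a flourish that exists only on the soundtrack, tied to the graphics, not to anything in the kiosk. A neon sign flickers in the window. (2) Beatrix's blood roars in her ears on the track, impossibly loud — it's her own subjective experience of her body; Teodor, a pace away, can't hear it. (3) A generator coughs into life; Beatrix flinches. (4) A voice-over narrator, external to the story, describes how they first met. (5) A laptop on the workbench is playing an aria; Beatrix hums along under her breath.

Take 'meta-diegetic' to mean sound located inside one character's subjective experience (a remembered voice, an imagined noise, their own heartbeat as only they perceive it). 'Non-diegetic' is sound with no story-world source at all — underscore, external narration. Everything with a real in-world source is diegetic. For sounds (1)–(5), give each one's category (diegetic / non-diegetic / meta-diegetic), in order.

(1) sound married to a title/caption — outside the diegesis by definition → non-diegetic.
(2) it's Beatrix's internal bodily sensation rendered as sound; only Beatrix 'hears' it → meta-diegetic.
(3) the sound comes from a generator physically present in the location → diegetic.
(4) external voice-over — not a character, not heard by anyone in the scene → non-diegetic.
(5) is diegetic: a laptop is a physical source in the scene and Beatrix reacts to it.

non-diegetic, meta-diegetic, diegetic, non-diegetic, diegetic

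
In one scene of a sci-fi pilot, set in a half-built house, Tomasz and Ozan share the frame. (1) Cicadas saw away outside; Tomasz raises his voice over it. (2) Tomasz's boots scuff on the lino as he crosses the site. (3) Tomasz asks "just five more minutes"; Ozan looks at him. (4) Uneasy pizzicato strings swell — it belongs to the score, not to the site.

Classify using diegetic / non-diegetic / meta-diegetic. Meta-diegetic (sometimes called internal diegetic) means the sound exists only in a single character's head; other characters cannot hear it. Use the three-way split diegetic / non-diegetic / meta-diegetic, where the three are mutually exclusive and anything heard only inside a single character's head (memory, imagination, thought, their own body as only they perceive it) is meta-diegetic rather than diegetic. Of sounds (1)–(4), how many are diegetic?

3

(1) is diegetic: ambient/room sound belonging to the story's physical space.
(2) a character's body making contact with the set — an in-world sound → diegetic.
(3) is diegetic: spoken by a character present in the story world.
(4) nothing in the site produces it and the characters don't hear it — pure soundtrack → non-diegetic.
Diegetic: (1), (2), (3) — that's 3.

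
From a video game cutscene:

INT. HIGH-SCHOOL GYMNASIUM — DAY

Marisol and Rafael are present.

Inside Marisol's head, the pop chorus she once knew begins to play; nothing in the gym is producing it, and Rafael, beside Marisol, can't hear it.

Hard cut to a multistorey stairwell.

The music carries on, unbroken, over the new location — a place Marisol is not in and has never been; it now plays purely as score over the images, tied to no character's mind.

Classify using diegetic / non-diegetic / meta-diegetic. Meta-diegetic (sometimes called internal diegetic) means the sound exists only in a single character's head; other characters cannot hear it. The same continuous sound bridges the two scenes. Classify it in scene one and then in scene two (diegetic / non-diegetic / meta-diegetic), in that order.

Scene one: the music exists only inside Marisol's mind; Rafael can't hear it → meta-diegetic.
Scene two: it's detached from Marisol entirely and plays over unrelated images with no in-world source — conventional underscore → non-diegetic.

meta-diegetic, non-diegetic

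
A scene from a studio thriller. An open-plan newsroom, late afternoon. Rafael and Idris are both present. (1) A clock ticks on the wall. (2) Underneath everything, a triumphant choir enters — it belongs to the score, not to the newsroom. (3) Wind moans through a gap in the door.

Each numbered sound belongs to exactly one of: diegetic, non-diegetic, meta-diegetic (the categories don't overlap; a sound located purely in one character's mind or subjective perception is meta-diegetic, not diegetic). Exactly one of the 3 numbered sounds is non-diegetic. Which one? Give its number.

2

Sound (1): an in-world source (a clock); characters could hear it, so diegetic.
(2) is non-diegetic: score with no on-screen or off-screen source; it exists for the audience alone.
Sound (3): ambient/room sound belonging to the story's physical space, so diegetic.
Only (2) is non-diegetic.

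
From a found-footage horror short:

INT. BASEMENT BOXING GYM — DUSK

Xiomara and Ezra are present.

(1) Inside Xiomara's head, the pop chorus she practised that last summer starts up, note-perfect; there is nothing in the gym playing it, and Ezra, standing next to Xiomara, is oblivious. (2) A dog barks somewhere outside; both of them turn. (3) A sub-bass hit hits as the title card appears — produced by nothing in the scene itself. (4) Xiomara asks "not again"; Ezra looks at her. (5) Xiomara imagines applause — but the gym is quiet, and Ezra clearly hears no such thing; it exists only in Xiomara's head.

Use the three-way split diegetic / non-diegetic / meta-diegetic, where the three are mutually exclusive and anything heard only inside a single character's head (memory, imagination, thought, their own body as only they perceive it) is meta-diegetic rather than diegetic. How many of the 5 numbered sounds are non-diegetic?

1

Sound (1): the music is a memory playing inside Xiomara's mind alone; no real-world source, Ezra can't hear it, so meta-diegetic.
(2) is diegetic: the sound comes from a dog physically present in the location.
(3) is non-diegetic: nothing in the scene produces it; it's an accent added for the audience.
(4) spoken by a character present in the story world → diegetic.
(5) the sound is imagined by Xiomara; nothing in the story world is producing it and Ezra can't hear it → meta-diegetic.
So 1 of the 5 is non-diegetic: (3).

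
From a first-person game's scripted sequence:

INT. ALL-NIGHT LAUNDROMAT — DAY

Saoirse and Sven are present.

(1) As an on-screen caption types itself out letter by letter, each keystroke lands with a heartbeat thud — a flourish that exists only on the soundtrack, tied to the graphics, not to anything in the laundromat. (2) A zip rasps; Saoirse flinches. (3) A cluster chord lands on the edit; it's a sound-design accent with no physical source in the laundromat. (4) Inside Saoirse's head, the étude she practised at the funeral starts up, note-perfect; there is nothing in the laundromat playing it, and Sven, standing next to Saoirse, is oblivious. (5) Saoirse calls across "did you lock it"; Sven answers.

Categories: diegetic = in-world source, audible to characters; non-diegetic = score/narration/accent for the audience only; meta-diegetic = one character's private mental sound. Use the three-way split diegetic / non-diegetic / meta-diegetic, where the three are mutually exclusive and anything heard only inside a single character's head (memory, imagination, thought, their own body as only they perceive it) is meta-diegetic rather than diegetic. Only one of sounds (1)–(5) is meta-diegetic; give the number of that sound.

Sound (1): sound married to a title/caption — outside the diegesis by definition, so non-diegetic.
Sound (2): an in-world source (a zip); characters could hear it, so diegetic.
(3) is non-diegetic: nothing in the scene produces it; it's an accent added for the audience.
Sound (4): remembered music, private to Saoirse — Sven is oblivious because it isn't in the room, so meta-diegetic.
(5) spoken by a character present in the story world → diegetic.
Only (4) is meta-diegetic.

4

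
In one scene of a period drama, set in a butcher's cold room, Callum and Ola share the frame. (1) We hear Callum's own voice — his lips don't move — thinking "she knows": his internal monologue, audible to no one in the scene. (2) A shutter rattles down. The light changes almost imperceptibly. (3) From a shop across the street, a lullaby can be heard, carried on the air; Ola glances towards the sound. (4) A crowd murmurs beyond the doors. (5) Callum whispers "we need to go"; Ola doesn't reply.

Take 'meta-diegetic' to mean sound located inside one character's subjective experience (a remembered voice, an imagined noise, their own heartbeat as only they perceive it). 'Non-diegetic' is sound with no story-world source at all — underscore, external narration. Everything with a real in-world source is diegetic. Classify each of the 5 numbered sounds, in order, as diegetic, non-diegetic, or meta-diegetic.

meta-diegetic, diegetic, diegetic, diegetic, diegetic

Sound (1): Callum's thought-voice: a private mental sound no other character can hear, so meta-diegetic.
(2) is diegetic: an in-world source (a shutter); characters could hear it.
(3) the music has an off-screen but real-world source and a character hears it → diegetic.
(4) ambient/room sound belonging to the story's physical space → diegetic.
Sound (5): on-screen dialogue — Callum speaks and Ola is there to hear, so diegetic.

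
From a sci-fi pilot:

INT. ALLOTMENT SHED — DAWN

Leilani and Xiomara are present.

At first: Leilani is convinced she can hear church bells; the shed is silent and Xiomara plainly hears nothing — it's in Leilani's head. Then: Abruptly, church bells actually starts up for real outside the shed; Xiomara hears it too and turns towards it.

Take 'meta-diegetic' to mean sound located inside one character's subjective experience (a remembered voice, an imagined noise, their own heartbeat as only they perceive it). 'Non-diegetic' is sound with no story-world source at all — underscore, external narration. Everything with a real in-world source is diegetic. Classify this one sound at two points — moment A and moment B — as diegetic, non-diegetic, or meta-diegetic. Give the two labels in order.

Moment A: only Leilani 'hears' it — imagined, in her mind → meta-diegetic.
Moment B: now there's a real external source and Xiomara hears it too — in the story world → diegetic.

meta-diegetic, diegetic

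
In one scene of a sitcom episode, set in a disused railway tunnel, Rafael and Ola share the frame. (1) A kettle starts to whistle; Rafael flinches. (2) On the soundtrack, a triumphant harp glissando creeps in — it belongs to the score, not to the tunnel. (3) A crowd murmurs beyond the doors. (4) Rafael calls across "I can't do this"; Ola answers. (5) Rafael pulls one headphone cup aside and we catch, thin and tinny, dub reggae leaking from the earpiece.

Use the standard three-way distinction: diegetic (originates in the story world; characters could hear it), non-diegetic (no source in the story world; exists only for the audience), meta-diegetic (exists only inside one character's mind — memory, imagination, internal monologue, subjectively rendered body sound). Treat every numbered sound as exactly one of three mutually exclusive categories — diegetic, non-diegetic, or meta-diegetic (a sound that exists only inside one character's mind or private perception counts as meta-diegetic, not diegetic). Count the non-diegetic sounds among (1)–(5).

(1) is diegetic: the sound comes from a kettle physically present in the location.
(2) is non-diegetic: score with no on-screen or off-screen source; it exists for the audience alone.
(3) ambient/room sound belonging to the story's physical space → diegetic.
(4) on-screen dialogue — Rafael speaks and Ola is there to hear → diegetic.
(5) it's leaking from a physical pair of headphones in the scene → diegetic.
Non-diegetic: (2) — that's 1.

1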